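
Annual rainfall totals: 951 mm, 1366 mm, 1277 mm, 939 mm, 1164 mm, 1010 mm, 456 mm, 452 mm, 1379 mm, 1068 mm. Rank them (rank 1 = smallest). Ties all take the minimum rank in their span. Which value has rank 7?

1164

Sorted (ascending): 452, 456, 939, 951, 1010, 1068, 1164, 1277, 1366, 1379
No ties — each value takes its position as its rank.
Rank 7 → value 1164.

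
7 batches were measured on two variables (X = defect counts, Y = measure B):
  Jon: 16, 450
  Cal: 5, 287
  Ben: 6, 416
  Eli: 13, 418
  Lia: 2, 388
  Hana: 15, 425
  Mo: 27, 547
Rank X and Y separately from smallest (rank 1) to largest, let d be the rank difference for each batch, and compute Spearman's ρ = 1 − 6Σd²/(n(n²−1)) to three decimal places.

0.964

Ranks of variable 1: 6, 2, 3, 4, 1, 5, 7
Ranks of variable 2: 6, 1, 3, 4, 2, 5, 7
d = r₁ − r₂: 0, 1, 0, 0, -1, 0, 0
d²: 0, 1, 0, 0, 1, 0, 0; Σd² = 2
ρ = 1 − 6·2/(7·48) = 1 − 12/336 = 0.964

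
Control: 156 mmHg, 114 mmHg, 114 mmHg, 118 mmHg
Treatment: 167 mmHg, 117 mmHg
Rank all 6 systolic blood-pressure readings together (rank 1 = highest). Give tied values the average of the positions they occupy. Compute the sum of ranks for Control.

16

Sorted (descending): 167, 156, 118, 117, 114, 114
The 2 values of 114 occupy positions 5–6 → average rank (5+6)/2 = 5.5.
Control values → pooled ranks: 156→2, 114→5.5, 114→5.5, 118→3
Rank sum = 2 + 5.5 + 5.5 + 3 = 16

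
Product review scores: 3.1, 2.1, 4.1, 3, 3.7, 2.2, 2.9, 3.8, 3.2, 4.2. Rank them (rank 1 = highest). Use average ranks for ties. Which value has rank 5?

3.2

Sorted (descending): 4.2, 4.1, 3.8, 3.7, 3.2, 3.1, 3, 2.9, 2.2, 2.1
No ties — each value takes its position as its rank.
Rank 5 → value 3.2.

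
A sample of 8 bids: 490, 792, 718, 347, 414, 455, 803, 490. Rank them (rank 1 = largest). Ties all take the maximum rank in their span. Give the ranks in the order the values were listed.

5, 2, 3, 8, 7, 6, 1, 5

Sorted (descending): 803, 792, 718, 490, 490, 455, 414, 347
The 2 values of 490 occupy positions 4–5 → each gets rank 5.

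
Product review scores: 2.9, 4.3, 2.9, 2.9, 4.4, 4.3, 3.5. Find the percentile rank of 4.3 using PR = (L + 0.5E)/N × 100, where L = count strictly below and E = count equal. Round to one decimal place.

71.4

N = 7.
Strictly below 4.3: 4. Equal to 4.3: 2.
PR = (4 + 0.5·2)/7 × 100 = 71.4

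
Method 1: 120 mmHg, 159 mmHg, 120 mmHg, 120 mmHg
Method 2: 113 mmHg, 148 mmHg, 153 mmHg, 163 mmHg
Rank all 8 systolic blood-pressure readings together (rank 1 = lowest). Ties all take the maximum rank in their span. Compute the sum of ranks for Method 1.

Sorted (ascending): 113, 120, 120, 120, 148, 153, 159, 163
The 3 values of 120 occupy positions 2–4 → each gets rank 4.
Method 1 values → pooled ranks: 120→4, 159→7, 120→4, 120→4
Rank sum = 4 + 7 + 4 + 4 = 19

19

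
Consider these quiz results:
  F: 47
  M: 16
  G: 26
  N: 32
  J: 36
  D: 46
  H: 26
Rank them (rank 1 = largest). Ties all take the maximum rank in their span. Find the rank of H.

6

Sorted (descending): 47, 46, 36, 32, 26, 26, 16
The 2 values of 26 occupy positions 5–6 → each gets rank 6.
H has value 26 → rank 6.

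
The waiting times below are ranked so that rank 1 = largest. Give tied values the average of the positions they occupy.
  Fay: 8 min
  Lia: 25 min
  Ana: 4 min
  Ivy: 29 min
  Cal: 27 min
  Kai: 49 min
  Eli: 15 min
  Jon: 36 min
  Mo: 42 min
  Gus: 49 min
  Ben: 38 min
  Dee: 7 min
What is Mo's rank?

3

Sorted (descending): 49, 49, 42, 38, 36, 29, 27, 25, 15, 8, 7, 4
The 2 values of 49 occupy positions 1–2 → average rank (1+2)/2 = 1.5.
Mo has value 42 min → rank 3.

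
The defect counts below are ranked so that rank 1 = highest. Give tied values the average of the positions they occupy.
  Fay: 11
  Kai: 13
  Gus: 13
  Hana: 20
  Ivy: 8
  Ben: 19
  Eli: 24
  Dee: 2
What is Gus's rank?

Sorted (descending): 24, 20, 19, 13, 13, 11, 8, 2
The 2 values of 13 occupy positions 4–5 → average rank (4+5)/2 = 4.5.
Gus has value 13 → rank 4.5.

4.5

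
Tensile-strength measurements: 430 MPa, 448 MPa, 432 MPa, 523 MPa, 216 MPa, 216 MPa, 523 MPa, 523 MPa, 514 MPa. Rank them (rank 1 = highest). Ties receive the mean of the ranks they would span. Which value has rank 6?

432

Sorted (descending): 523, 523, 523, 514, 448, 432, 430, 216, 216
The 3 values of 523 occupy positions 1–3 → average rank 2.
The 2 values of 216 occupy positions 8–9 → average rank (8+9)/2 = 8.5.
Rank 6 → value 432.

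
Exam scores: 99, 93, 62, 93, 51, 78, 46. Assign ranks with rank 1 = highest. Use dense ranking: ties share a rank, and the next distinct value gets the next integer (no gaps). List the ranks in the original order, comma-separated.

1, 2, 4, 2, 5, 3, 6

Sorted (descending): 99, 93, 93, 78, 62, 51, 46
The 2 values of 93 share dense rank 2.
Remaining distinct values take the next consecutive integers.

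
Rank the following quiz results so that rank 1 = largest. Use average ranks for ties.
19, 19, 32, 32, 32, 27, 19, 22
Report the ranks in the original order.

Sorted (descending): 32, 32, 32, 27, 22, 19, 19, 19
The 3 values of 32 occupy positions 1–3 → average rank 2.
The 3 values of 19 occupy positions 6–8 → average rank 7.

7, 7, 2, 2, 2, 4, 7, 5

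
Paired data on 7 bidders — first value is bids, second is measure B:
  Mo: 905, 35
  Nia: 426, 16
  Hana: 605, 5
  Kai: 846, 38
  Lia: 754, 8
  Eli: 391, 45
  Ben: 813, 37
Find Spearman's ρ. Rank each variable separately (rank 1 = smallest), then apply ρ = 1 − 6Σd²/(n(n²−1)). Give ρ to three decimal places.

Ranks of variable 1: 7, 2, 3, 6, 4, 1, 5
Ranks of variable 2: 4, 3, 1, 6, 2, 7, 5
d = r₁ − r₂: 3, -1, 2, 0, 2, -6, 0
d²: 9, 1, 4, 0, 4, 36, 0; Σd² = 54
ρ = 1 − 6·54/(7·48) = 1 − 324/336 = 0.036

0.036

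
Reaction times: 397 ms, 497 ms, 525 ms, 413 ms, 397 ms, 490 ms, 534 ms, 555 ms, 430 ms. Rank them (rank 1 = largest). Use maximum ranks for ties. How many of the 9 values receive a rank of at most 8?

Sorted (descending): 555, 534, 525, 497, 490, 430, 413, 397, 397
The 2 values of 397 occupy positions 8–9 → each gets rank 9.
Ranks ≤ 8: {1, 2, 3, 4, 5, 6, 7} → 7 values.

7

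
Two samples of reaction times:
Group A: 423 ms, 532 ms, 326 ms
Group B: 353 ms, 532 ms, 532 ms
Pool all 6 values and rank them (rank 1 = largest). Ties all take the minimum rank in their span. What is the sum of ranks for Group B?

7

Sorted (descending): 532, 532, 532, 423, 353, 326
The 3 values of 532 occupy positions 1–3 → each gets rank 1.
Group B values → pooled ranks: 353→5, 532→1, 532→1
Rank sum = 5 + 1 + 1 = 7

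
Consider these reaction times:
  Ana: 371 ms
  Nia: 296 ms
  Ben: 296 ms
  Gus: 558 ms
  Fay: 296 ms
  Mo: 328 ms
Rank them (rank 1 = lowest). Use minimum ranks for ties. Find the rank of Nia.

1

Sorted (ascending): 296, 296, 296, 328, 371, 558
The 3 values of 296 occupy positions 1–3 → each gets rank 1.
Nia has value 296 ms → rank 1.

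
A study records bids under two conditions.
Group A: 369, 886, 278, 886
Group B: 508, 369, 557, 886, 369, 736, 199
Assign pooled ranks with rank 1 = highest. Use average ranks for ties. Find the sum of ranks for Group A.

Sorted (descending): 886, 886, 886, 736, 557, 508, 369, 369, 369, 278, 199
The 3 values of 886 occupy positions 1–3 → average rank 2.
The 3 values of 369 occupy positions 7–9 → average rank 8.
Group A values → pooled ranks: 369→8, 886→2, 278→10, 886→2
Rank sum = 8 + 2 + 10 + 2 = 22

22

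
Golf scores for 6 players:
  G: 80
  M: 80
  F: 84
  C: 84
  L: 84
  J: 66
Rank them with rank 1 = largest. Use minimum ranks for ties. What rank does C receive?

1

Sorted (descending): 84, 84, 84, 80, 80, 66
The 3 values of 84 occupy positions 1–3 → each gets rank 1.
The 2 values of 80 occupy positions 4–5 → each gets rank 4.
C has value 84 → rank 1.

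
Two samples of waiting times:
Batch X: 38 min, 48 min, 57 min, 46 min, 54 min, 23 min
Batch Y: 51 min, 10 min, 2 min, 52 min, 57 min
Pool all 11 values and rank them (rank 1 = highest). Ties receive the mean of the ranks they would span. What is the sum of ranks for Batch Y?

31.5

Sorted (descending): 57, 57, 54, 52, 51, 48, 46, 38, 23, 10, 2
The 2 values of 57 occupy positions 1–2 → average rank (1+2)/2 = 1.5.
Batch Y values → pooled ranks: 51→5, 10→10, 2→11, 52→4, 57→1.5
Rank sum = 5 + 10 + 11 + 4 + 1.5 = 31.5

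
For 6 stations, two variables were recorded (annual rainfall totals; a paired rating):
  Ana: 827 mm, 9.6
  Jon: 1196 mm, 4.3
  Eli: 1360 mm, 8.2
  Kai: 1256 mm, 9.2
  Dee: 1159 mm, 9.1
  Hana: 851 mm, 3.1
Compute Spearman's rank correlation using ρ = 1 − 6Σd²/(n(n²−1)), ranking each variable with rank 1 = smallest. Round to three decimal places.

-0.143

Ranks of variable 1: 1, 4, 6, 5, 3, 2
Ranks of variable 2: 6, 2, 3, 5, 4, 1
d = r₁ − r₂: -5, 2, 3, 0, -1, 1
d²: 25, 4, 9, 0, 1, 1; Σd² = 40
ρ = 1 − 6·40/(6·35) = 1 − 240/210 = -0.143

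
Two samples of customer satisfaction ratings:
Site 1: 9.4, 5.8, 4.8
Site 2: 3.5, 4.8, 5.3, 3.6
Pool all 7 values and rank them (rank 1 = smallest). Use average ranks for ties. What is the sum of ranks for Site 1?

Sorted (ascending): 3.5, 3.6, 4.8, 4.8, 5.3, 5.8, 9.4
The 2 values of 4.8 occupy positions 3–4 → average rank (3+4)/2 = 3.5.
Site 1 values → pooled ranks: 9.4→7, 5.8→6, 4.8→3.5
Rank sum = 7 + 6 + 3.5 = 16.5

16.5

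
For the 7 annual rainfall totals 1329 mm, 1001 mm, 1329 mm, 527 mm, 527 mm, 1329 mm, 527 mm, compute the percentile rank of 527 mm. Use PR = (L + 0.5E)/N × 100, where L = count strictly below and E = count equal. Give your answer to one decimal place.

21.4

N = 7.
Strictly below 527: 0. Equal to 527: 3.
PR = (0 + 0.5·3)/7 × 100 = 21.4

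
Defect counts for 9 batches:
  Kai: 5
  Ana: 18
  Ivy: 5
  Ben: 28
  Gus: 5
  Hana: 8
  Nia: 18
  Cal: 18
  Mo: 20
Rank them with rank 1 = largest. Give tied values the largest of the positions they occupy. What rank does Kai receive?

Sorted (descending): 28, 20, 18, 18, 18, 8, 5, 5, 5
The 3 values of 18 occupy positions 3–5 → each gets rank 5.
The 3 values of 5 occupy positions 7–9 → each gets rank 9.
Kai has value 5 → rank 9.

9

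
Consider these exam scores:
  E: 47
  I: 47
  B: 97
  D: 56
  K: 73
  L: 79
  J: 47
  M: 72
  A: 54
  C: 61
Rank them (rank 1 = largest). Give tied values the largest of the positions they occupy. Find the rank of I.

Sorted (descending): 97, 79, 73, 72, 61, 56, 54, 47, 47, 47
The 3 values of 47 occupy positions 8–10 → each gets rank 10.
I has value 47 → rank 10.

10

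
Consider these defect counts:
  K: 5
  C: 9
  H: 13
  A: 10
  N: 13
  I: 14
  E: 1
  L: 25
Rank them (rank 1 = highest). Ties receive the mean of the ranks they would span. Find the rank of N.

3.5

Sorted (descending): 25, 14, 13, 13, 10, 9, 5, 1
The 2 values of 13 occupy positions 3–4 → average rank (3+4)/2 = 3.5.
N has value 13 → rank 3.5.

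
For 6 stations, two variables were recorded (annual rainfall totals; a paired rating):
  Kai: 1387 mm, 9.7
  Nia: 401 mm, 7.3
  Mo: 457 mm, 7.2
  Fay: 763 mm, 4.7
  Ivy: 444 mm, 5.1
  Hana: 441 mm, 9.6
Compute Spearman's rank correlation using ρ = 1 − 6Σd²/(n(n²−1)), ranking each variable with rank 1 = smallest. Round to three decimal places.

Ranks of variable 1: 6, 1, 4, 5, 3, 2
Ranks of variable 2: 6, 4, 3, 1, 2, 5
d = r₁ − r₂: 0, -3, 1, 4, 1, -3
d²: 0, 9, 1, 16, 1, 9; Σd² = 36
ρ = 1 − 6·36/(6·35) = 1 − 216/210 = -0.029

-0.029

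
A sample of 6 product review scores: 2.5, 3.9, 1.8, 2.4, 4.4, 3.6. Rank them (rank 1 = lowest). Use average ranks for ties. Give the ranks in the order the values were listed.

Sorted (ascending): 1.8, 2.4, 2.5, 3.6, 3.9, 4.4
No ties — each value takes its position as its rank.

3, 5, 1, 2, 6, 4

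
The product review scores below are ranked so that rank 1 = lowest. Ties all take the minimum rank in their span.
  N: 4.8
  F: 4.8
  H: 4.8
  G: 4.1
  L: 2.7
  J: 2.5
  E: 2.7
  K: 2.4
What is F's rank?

6

Sorted (ascending): 2.4, 2.5, 2.7, 2.7, 4.1, 4.8, 4.8, 4.8
The 2 values of 2.7 occupy positions 3–4 → each gets rank 3.
The 3 values of 4.8 occupy positions 6–8 → each gets rank 6.
F has value 4.8 → rank 6.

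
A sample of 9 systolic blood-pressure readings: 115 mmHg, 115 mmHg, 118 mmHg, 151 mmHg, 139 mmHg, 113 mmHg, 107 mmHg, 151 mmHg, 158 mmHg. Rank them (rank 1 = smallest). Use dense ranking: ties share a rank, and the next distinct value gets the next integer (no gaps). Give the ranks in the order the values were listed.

3, 3, 4, 6, 5, 2, 1, 6, 7

Sorted (ascending): 107, 113, 115, 115, 118, 139, 151, 151, 158
The 2 values of 115 share dense rank 3.
The 2 values of 151 share dense rank 6.
Remaining distinct values take the next consecutive integers.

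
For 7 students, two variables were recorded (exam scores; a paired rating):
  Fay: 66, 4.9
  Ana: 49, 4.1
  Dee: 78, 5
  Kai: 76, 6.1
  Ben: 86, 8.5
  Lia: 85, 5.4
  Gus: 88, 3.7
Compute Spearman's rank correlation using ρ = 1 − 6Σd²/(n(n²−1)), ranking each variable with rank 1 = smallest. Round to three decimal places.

0.143

Ranks of variable 1: 2, 1, 4, 3, 6, 5, 7
Ranks of variable 2: 3, 2, 4, 6, 7, 5, 1
d = r₁ − r₂: -1, -1, 0, -3, -1, 0, 6
d²: 1, 1, 0, 9, 1, 0, 36; Σd² = 48
ρ = 1 − 6·48/(7·48) = 1 − 288/336 = 0.143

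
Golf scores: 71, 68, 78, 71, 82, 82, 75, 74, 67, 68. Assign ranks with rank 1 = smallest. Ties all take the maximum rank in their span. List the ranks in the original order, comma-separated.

Sorted (ascending): 67, 68, 68, 71, 71, 74, 75, 78, 82, 82
The 2 values of 68 occupy positions 2–3 → each gets rank 3.
The 2 values of 71 occupy positions 4–5 → each gets rank 5.
The 2 values of 82 occupy positions 9–10 → each gets rank 10.

5, 3, 8, 5, 10, 10, 7, 6, 1, 3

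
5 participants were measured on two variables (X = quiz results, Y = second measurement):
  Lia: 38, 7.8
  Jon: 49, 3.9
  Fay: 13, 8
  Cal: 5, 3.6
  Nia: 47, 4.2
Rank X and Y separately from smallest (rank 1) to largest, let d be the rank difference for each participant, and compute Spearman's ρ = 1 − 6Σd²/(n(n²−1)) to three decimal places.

Ranks of variable 1: 3, 5, 2, 1, 4
Ranks of variable 2: 4, 2, 5, 1, 3
d = r₁ − r₂: -1, 3, -3, 0, 1
d²: 1, 9, 9, 0, 1; Σd² = 20
ρ = 1 − 6·20/(5·24) = 1 − 120/120 = 0.000

0.000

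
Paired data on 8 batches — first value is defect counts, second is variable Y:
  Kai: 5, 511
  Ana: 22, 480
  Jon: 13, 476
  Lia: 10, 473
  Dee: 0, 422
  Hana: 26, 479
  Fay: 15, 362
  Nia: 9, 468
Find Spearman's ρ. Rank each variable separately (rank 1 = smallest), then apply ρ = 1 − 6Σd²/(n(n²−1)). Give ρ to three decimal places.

Ranks of variable 1: 2, 7, 5, 4, 1, 8, 6, 3
Ranks of variable 2: 8, 7, 5, 4, 2, 6, 1, 3
d = r₁ − r₂: -6, 0, 0, 0, -1, 2, 5, 0
d²: 36, 0, 0, 0, 1, 4, 25, 0; Σd² = 66
ρ = 1 − 6·66/(8·63) = 1 − 396/504 = 0.214

0.214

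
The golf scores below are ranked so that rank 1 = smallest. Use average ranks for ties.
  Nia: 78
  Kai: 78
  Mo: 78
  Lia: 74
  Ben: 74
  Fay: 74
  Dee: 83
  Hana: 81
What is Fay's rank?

2

Sorted (ascending): 74, 74, 74, 78, 78, 78, 81, 83
The 3 values of 74 occupy positions 1–3 → average rank 2.
The 3 values of 78 occupy positions 4–6 → average rank 5.
Fay has value 74 → rank 2.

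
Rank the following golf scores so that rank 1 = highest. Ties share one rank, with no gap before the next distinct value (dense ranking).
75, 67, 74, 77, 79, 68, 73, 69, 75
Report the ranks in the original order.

Sorted (descending): 79, 77, 75, 75, 74, 73, 69, 68, 67
The 2 values of 75 share dense rank 3.
Remaining distinct values take the next consecutive integers.

3, 8, 4, 2, 1, 7, 5, 6, 3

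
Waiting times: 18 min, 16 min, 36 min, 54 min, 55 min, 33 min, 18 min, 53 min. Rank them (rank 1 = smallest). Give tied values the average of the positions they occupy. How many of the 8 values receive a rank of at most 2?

1

Sorted (ascending): 16, 18, 18, 33, 36, 53, 54, 55
The 2 values of 18 occupy positions 2–3 → average rank (2+3)/2 = 2.5.
Ranks ≤ 2: {1} → 1 value.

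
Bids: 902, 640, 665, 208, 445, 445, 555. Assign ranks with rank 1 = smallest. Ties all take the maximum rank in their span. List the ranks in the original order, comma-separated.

Sorted (ascending): 208, 445, 445, 555, 640, 665, 902
The 2 values of 445 occupy positions 2–3 → each gets rank 3.

7, 5, 6, 1, 3, 3, 4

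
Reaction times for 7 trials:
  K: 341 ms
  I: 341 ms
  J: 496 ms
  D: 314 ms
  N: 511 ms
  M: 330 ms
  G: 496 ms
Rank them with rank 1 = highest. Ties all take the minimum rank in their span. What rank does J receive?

Sorted (descending): 511, 496, 496, 341, 341, 330, 314
The 2 values of 496 occupy positions 2–3 → each gets rank 2.
The 2 values of 341 occupy positions 4–5 → each gets rank 4.
J has value 496 ms → rank 2.

2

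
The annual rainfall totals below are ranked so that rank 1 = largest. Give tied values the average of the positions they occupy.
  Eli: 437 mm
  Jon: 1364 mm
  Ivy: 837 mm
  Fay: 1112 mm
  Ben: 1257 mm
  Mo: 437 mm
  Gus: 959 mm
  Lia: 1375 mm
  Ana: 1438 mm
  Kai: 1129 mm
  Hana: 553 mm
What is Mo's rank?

Sorted (descending): 1438, 1375, 1364, 1257, 1129, 1112, 959, 837, 553, 437, 437
The 2 values of 437 occupy positions 10–11 → average rank (10+11)/2 = 10.5.
Mo has value 437 mm → rank 10.5.

10.5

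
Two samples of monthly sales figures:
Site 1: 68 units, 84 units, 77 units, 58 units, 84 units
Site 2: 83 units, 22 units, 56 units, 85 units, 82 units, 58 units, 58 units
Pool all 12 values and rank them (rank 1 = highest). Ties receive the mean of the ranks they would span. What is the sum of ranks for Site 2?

51

Sorted (descending): 85, 84, 84, 83, 82, 77, 68, 58, 58, 58, 56, 22
The 2 values of 84 occupy positions 2–3 → average rank (2+3)/2 = 2.5.
The 3 values of 58 occupy positions 8–10 → average rank 9.
Site 2 values → pooled ranks: 83→4, 22→12, 56→11, 85→1, 82→5, 58→9, 58→9
Rank sum = 4 + 12 + 11 + 1 + 5 + 9 + 9 = 51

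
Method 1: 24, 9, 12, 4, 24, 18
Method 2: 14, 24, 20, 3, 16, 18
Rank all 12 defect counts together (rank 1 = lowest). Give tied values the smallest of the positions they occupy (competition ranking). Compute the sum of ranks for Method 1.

36

Sorted (ascending): 3, 4, 9, 12, 14, 16, 18, 18, 20, 24, 24, 24
The 2 values of 18 occupy positions 7–8 → each gets rank 7.
The 3 values of 24 occupy positions 10–12 → each gets rank 10.
Method 1 values → pooled ranks: 24→10, 9→3, 12→4, 4→2, 24→10, 18→7
Rank sum = 10 + 3 + 4 + 2 + 10 + 7 = 36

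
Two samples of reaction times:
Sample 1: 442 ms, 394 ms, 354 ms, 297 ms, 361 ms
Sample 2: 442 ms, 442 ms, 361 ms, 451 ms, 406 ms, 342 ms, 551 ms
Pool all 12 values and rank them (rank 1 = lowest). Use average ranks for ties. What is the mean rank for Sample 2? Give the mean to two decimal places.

7.79

Sorted (ascending): 297, 342, 354, 361, 361, 394, 406, 442, 442, 442, 451, 551
The 2 values of 361 occupy positions 4–5 → average rank (4+5)/2 = 4.5.
The 3 values of 442 occupy positions 8–10 → average rank 9.
Sample 2 values → pooled ranks: 442→9, 442→9, 361→4.5, 451→11, 406→7, 342→2, 551→12
Mean rank = (9 + 9 + 4.5 + 11 + 7 + 2 + 12) / 7 = 7.79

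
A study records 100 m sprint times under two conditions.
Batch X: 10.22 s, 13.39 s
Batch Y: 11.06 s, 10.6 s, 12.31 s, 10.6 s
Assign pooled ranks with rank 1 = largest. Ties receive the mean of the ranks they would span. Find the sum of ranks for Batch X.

Sorted (descending): 13.39, 12.31, 11.06, 10.6, 10.6, 10.22
The 2 values of 10.6 occupy positions 4–5 → average rank (4+5)/2 = 4.5.
Batch X values → pooled ranks: 10.22→6, 13.39→1
Rank sum = 6 + 1 = 7

7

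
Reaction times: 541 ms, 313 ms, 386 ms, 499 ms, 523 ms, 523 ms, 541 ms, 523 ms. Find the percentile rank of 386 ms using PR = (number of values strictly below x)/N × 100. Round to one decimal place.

12.5

N = 8.
Strictly below 386: 1. Equal to 386: 1.
PR = 1/8 × 100 = 12.5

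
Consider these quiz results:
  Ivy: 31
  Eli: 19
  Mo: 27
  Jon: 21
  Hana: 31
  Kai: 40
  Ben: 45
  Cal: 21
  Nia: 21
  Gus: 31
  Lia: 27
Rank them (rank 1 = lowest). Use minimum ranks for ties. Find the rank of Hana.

7

Sorted (ascending): 19, 21, 21, 21, 27, 27, 31, 31, 31, 40, 45
The 3 values of 21 occupy positions 2–4 → each gets rank 2.
The 2 values of 27 occupy positions 5–6 → each gets rank 5.
The 3 values of 31 occupy positions 7–9 → each gets rank 7.
Hana has value 31 → rank 7.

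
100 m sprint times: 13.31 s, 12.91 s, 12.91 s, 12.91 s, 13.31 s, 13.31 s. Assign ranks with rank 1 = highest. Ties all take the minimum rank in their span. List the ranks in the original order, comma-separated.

Sorted (descending): 13.31, 13.31, 13.31, 12.91, 12.91, 12.91
The 3 values of 13.31 occupy positions 1–3 → each gets rank 1.
The 3 values of 12.91 occupy positions 4–6 → each gets rank 4.

1, 4, 4, 4, 1, 1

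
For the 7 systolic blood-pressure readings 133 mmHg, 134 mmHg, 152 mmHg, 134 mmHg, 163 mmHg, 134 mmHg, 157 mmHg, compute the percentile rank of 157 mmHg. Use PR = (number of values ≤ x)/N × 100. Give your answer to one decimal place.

N = 7.
Strictly below 157: 5. Equal to 157: 1.
PR = 6/7 × 100 = 85.7

85.7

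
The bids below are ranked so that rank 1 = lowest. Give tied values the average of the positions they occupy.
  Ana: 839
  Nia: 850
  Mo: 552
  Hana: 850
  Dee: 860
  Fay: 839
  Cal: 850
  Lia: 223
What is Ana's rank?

Sorted (ascending): 223, 552, 839, 839, 850, 850, 850, 860
The 2 values of 839 occupy positions 3–4 → average rank (3+4)/2 = 3.5.
The 3 values of 850 occupy positions 5–7 → average rank 6.
Ana has value 839 → rank 3.5.

3.5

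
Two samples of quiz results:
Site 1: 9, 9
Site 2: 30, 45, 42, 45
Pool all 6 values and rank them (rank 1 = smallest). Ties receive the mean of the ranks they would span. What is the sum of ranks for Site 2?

Sorted (ascending): 9, 9, 30, 42, 45, 45
The 2 values of 9 occupy positions 1–2 → average rank (1+2)/2 = 1.5.
The 2 values of 45 occupy positions 5–6 → average rank (5+6)/2 = 5.5.
Site 2 values → pooled ranks: 30→3, 45→5.5, 42→4, 45→5.5
Rank sum = 3 + 5.5 + 4 + 5.5 = 18

18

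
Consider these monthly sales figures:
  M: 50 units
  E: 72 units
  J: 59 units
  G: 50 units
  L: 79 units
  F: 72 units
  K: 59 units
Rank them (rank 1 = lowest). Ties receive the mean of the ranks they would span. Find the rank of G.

Sorted (ascending): 50, 50, 59, 59, 72, 72, 79
The 2 values of 50 occupy positions 1–2 → average rank (1+2)/2 = 1.5.
The 2 values of 59 occupy positions 3–4 → average rank (3+4)/2 = 3.5.
The 2 values of 72 occupy positions 5–6 → average rank (5+6)/2 = 5.5.
G has value 50 units → rank 1.5.

1.5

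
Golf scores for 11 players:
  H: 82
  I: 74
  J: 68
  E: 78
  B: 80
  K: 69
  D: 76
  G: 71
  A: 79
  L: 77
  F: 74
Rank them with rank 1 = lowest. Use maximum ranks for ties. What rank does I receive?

Sorted (ascending): 68, 69, 71, 74, 74, 76, 77, 78, 79, 80, 82
The 2 values of 74 occupy positions 4–5 → each gets rank 5.
I has value 74 → rank 5.

5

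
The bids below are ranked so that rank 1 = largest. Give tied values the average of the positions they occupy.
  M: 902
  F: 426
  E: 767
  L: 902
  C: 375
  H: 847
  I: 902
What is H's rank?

4

Sorted (descending): 902, 902, 902, 847, 767, 426, 375
The 3 values of 902 occupy positions 1–3 → average rank 2.
H has value 847 → rank 4.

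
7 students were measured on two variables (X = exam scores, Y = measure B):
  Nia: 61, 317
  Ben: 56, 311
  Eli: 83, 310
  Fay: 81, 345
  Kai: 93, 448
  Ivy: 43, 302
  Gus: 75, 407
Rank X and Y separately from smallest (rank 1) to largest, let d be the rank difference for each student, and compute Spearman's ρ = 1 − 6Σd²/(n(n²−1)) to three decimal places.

0.607

Ranks of variable 1: 3, 2, 6, 5, 7, 1, 4
Ranks of variable 2: 4, 3, 2, 5, 7, 1, 6
d = r₁ − r₂: -1, -1, 4, 0, 0, 0, -2
d²: 1, 1, 16, 0, 0, 0, 4; Σd² = 22
ρ = 1 − 6·22/(7·48) = 1 − 132/336 = 0.607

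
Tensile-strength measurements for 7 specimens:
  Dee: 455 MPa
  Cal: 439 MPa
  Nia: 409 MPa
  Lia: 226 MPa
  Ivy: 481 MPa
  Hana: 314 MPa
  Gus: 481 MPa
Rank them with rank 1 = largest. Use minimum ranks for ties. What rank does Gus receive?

1

Sorted (descending): 481, 481, 455, 439, 409, 314, 226
The 2 values of 481 occupy positions 1–2 → each gets rank 1.
Gus has value 481 MPa → rank 1.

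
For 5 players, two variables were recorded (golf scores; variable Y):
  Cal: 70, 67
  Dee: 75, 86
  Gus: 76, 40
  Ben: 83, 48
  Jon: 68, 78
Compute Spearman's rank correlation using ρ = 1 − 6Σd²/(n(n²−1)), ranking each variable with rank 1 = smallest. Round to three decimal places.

Ranks of variable 1: 2, 3, 4, 5, 1
Ranks of variable 2: 3, 5, 1, 2, 4
d = r₁ − r₂: -1, -2, 3, 3, -3
d²: 1, 4, 9, 9, 9; Σd² = 32
ρ = 1 − 6·32/(5·24) = 1 − 192/120 = -0.600

-0.600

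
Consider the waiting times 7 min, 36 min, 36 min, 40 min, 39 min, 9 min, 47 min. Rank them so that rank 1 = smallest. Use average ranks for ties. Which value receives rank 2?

Sorted (ascending): 7, 9, 36, 36, 39, 40, 47
The 2 values of 36 occupy positions 3–4 → average rank (3+4)/2 = 3.5.
Rank 2 → value 9.

9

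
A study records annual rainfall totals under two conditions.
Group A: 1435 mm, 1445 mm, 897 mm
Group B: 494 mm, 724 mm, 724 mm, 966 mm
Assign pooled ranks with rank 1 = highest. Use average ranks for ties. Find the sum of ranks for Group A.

7

Sorted (descending): 1445, 1435, 966, 897, 724, 724, 494
The 2 values of 724 occupy positions 5–6 → average rank (5+6)/2 = 5.5.
Group A values → pooled ranks: 1435→2, 1445→1, 897→4
Rank sum = 2 + 1 + 4 = 7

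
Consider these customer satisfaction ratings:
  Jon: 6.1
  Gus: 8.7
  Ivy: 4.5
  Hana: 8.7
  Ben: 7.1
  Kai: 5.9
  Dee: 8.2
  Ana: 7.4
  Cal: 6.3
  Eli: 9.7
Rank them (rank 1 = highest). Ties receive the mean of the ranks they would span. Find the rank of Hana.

Sorted (descending): 9.7, 8.7, 8.7, 8.2, 7.4, 7.1, 6.3, 6.1, 5.9, 4.5
The 2 values of 8.7 occupy positions 2–3 → average rank (2+3)/2 = 2.5.
Hana has value 8.7 → rank 2.5.

2.5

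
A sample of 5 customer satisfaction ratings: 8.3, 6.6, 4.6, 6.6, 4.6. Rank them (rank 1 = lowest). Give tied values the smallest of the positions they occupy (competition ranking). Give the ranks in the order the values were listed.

5, 3, 1, 3, 1

Sorted (ascending): 4.6, 4.6, 6.6, 6.6, 8.3
The 2 values of 4.6 occupy positions 1–2 → each gets rank 1.
The 2 values of 6.6 occupy positions 3–4 → each gets rank 3.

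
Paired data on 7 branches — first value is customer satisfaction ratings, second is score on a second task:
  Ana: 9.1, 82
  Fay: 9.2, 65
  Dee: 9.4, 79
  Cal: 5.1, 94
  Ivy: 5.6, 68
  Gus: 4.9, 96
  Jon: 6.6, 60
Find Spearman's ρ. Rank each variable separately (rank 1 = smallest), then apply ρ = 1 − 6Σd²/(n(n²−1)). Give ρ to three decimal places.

Ranks of variable 1: 5, 6, 7, 2, 3, 1, 4
Ranks of variable 2: 5, 2, 4, 6, 3, 7, 1
d = r₁ − r₂: 0, 4, 3, -4, 0, -6, 3
d²: 0, 16, 9, 16, 0, 36, 9; Σd² = 86
ρ = 1 − 6·86/(7·48) = 1 − 516/336 = -0.536

-0.536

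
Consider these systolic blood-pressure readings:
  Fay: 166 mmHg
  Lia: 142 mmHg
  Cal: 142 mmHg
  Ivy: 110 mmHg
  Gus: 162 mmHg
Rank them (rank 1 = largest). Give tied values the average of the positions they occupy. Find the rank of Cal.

3.5

Sorted (descending): 166, 162, 142, 142, 110
The 2 values of 142 occupy positions 3–4 → average rank (3+4)/2 = 3.5.
Cal has value 142 mmHg → rank 3.5.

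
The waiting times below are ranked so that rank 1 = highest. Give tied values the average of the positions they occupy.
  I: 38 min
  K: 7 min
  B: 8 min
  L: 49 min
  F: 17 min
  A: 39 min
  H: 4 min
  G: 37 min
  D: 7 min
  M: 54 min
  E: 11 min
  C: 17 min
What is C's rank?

6.5

Sorted (descending): 54, 49, 39, 38, 37, 17, 17, 11, 8, 7, 7, 4
The 2 values of 17 occupy positions 6–7 → average rank (6+7)/2 = 6.5.
The 2 values of 7 occupy positions 10–11 → average rank (10+11)/2 = 10.5.
C has value 17 min → rank 6.5.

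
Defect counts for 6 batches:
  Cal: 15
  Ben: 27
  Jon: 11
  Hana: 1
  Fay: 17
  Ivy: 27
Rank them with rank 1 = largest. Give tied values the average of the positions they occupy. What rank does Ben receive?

Sorted (descending): 27, 27, 17, 15, 11, 1
The 2 values of 27 occupy positions 1–2 → average rank (1+2)/2 = 1.5.
Ben has value 27 → rank 1.5.

1.5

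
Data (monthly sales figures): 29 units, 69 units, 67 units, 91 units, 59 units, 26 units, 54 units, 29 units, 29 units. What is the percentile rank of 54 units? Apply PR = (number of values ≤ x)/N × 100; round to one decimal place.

55.6

N = 9.
Strictly below 54: 4. Equal to 54: 1.
PR = 5/9 × 100 = 55.6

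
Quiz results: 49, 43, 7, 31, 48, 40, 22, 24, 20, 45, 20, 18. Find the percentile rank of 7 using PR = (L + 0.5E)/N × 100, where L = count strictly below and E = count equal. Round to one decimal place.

N = 12.
Strictly below 7: 0. Equal to 7: 1.
PR = (0 + 0.5·1)/12 × 100 = 4.2

4.2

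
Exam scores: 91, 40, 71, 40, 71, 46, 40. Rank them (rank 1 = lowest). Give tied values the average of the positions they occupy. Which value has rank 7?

Sorted (ascending): 40, 40, 40, 46, 71, 71, 91
The 3 values of 40 occupy positions 1–3 → average rank 2.
The 2 values of 71 occupy positions 5–6 → average rank (5+6)/2 = 5.5.
Rank 7 → value 91.

91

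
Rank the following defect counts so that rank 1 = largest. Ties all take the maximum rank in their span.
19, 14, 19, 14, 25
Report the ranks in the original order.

3, 5, 3, 5, 1

Sorted (descending): 25, 19, 19, 14, 14
The 2 values of 19 occupy positions 2–3 → each gets rank 3.
The 2 values of 14 occupy positions 4–5 → each gets rank 5.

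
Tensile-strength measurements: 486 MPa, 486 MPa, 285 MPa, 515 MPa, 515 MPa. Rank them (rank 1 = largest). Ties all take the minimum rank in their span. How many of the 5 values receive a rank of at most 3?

4

Sorted (descending): 515, 515, 486, 486, 285
The 2 values of 515 occupy positions 1–2 → each gets rank 1.
The 2 values of 486 occupy positions 3–4 → each gets rank 3.
Ranks ≤ 3: {1, 1, 3, 3} → 4 values.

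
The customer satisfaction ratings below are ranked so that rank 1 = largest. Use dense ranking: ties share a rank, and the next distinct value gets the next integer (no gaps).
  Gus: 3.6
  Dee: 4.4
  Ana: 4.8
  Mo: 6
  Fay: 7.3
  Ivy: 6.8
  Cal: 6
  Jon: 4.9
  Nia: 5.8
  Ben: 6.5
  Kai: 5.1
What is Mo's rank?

4

Sorted (descending): 7.3, 6.8, 6.5, 6, 6, 5.8, 5.1, 4.9, 4.8, 4.4, 3.6
The 2 values of 6 share dense rank 4.
Remaining distinct values take the next consecutive integers.
Mo has value 6 → rank 4.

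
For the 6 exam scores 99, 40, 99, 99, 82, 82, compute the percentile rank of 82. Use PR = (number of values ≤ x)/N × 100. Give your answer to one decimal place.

N = 6.
Strictly below 82: 1. Equal to 82: 2.
PR = 3/6 × 100 = 50.0

50.0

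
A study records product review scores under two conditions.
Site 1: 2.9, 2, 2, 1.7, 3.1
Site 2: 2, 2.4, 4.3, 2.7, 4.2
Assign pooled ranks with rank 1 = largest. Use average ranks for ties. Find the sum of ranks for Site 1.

33

Sorted (descending): 4.3, 4.2, 3.1, 2.9, 2.7, 2.4, 2, 2, 2, 1.7
The 3 values of 2 occupy positions 7–9 → average rank 8.
Site 1 values → pooled ranks: 2.9→4, 2→8, 2→8, 1.7→10, 3.1→3
Rank sum = 4 + 8 + 8 + 10 + 3 = 33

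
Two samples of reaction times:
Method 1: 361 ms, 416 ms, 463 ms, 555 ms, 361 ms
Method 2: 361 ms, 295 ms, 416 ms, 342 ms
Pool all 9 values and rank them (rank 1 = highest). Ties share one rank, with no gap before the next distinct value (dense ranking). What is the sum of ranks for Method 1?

Sorted (descending): 555, 463, 416, 416, 361, 361, 361, 342, 295
The 2 values of 416 share dense rank 3.
The 3 values of 361 share dense rank 4.
Remaining distinct values take the next consecutive integers.
Method 1 values → pooled ranks: 361→4, 416→3, 463→2, 555→1, 361→4
Rank sum = 4 + 3 + 2 + 1 + 4 = 14

14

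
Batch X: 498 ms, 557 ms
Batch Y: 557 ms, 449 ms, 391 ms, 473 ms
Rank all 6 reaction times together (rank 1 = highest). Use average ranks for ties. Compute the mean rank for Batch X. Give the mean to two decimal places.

2.25

Sorted (descending): 557, 557, 498, 473, 449, 391
The 2 values of 557 occupy positions 1–2 → average rank (1+2)/2 = 1.5.
Batch X values → pooled ranks: 498→3, 557→1.5
Mean rank = (3 + 1.5) / 2 = 2.25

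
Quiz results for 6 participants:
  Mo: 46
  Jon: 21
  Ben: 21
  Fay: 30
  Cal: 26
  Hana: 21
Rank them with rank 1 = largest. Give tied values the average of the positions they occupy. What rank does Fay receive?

2

Sorted (descending): 46, 30, 26, 21, 21, 21
The 3 values of 21 occupy positions 4–6 → average rank 5.
Fay has value 30 → rank 2.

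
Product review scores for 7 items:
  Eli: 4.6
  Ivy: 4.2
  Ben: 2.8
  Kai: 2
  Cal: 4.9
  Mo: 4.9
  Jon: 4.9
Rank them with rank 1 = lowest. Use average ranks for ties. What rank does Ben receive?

2

Sorted (ascending): 2, 2.8, 4.2, 4.6, 4.9, 4.9, 4.9
The 3 values of 4.9 occupy positions 5–7 → average rank 6.
Ben has value 2.8 → rank 2.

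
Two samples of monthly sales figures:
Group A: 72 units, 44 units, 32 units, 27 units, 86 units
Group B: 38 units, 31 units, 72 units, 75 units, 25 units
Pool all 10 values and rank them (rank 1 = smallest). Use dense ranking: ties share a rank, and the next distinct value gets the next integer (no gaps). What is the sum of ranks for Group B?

24

Sorted (ascending): 25, 27, 31, 32, 38, 44, 72, 72, 75, 86
The 2 values of 72 share dense rank 7.
Remaining distinct values take the next consecutive integers.
Group B values → pooled ranks: 38→5, 31→3, 72→7, 75→8, 25→1
Rank sum = 5 + 3 + 7 + 8 + 1 = 24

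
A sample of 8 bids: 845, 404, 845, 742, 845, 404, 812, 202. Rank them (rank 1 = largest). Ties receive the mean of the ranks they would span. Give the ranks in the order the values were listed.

2, 6.5, 2, 5, 2, 6.5, 4, 8

Sorted (descending): 845, 845, 845, 812, 742, 404, 404, 202
The 3 values of 845 occupy positions 1–3 → average rank 2.
The 2 values of 404 occupy positions 6–7 → average rank (6+7)/2 = 6.5.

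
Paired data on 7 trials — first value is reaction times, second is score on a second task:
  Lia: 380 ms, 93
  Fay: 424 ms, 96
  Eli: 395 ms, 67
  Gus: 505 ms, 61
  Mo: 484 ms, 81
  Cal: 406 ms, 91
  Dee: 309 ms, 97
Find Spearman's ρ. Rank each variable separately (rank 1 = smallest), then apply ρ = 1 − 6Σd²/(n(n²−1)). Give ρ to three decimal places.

Ranks of variable 1: 2, 5, 3, 7, 6, 4, 1
Ranks of variable 2: 5, 6, 2, 1, 3, 4, 7
d = r₁ − r₂: -3, -1, 1, 6, 3, 0, -6
d²: 9, 1, 1, 36, 9, 0, 36; Σd² = 92
ρ = 1 − 6·92/(7·48) = 1 − 552/336 = -0.643

-0.643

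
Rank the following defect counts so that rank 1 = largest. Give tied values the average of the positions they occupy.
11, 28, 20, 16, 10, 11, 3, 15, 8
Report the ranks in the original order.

Sorted (descending): 28, 20, 16, 15, 11, 11, 10, 8, 3
The 2 values of 11 occupy positions 5–6 → average rank (5+6)/2 = 5.5.

5.5, 1, 2, 3, 7, 5.5, 9, 4, 8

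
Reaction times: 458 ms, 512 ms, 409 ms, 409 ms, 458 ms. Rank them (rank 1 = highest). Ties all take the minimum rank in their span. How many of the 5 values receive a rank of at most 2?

3

Sorted (descending): 512, 458, 458, 409, 409
The 2 values of 458 occupy positions 2–3 → each gets rank 2.
The 2 values of 409 occupy positions 4–5 → each gets rank 4.
Ranks ≤ 2: {1, 2, 2} → 3 values.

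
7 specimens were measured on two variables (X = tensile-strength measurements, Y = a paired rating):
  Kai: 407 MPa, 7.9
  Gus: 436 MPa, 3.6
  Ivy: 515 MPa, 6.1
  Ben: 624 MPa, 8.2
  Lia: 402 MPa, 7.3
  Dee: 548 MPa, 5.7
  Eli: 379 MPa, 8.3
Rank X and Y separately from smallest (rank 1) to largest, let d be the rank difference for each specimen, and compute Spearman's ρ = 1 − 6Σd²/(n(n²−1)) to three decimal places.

Ranks of variable 1: 3, 4, 5, 7, 2, 6, 1
Ranks of variable 2: 5, 1, 3, 6, 4, 2, 7
d = r₁ − r₂: -2, 3, 2, 1, -2, 4, -6
d²: 4, 9, 4, 1, 4, 16, 36; Σd² = 74
ρ = 1 − 6·74/(7·48) = 1 − 444/336 = -0.321

-0.321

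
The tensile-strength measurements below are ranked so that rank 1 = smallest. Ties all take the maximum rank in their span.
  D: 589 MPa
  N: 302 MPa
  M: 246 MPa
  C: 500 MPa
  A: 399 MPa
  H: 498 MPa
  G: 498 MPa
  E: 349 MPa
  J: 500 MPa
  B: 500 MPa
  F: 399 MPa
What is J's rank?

Sorted (ascending): 246, 302, 349, 399, 399, 498, 498, 500, 500, 500, 589
The 2 values of 399 occupy positions 4–5 → each gets rank 5.
The 2 values of 498 occupy positions 6–7 → each gets rank 7.
The 3 values of 500 occupy positions 8–10 → each gets rank 10.
J has value 500 MPa → rank 10.

10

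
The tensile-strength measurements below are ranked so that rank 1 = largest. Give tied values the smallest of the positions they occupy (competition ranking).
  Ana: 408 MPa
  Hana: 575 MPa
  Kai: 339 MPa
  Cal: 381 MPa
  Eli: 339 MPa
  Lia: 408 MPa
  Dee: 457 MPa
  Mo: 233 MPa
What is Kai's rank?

Sorted (descending): 575, 457, 408, 408, 381, 339, 339, 233
The 2 values of 408 occupy positions 3–4 → each gets rank 3.
The 2 values of 339 occupy positions 6–7 → each gets rank 6.
Kai has value 339 MPa → rank 6.

6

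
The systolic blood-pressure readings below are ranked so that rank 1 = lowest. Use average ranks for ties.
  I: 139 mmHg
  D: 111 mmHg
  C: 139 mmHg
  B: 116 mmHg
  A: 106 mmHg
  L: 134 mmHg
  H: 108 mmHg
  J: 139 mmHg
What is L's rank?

5

Sorted (ascending): 106, 108, 111, 116, 134, 139, 139, 139
The 3 values of 139 occupy positions 6–8 → average rank 7.
L has value 134 mmHg → rank 5.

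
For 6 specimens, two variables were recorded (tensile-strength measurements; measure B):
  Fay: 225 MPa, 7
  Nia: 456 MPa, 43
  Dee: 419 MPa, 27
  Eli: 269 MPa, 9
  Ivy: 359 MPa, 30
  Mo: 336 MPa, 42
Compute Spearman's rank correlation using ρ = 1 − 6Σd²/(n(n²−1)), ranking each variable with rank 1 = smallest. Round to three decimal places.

0.771

Ranks of variable 1: 1, 6, 5, 2, 4, 3
Ranks of variable 2: 1, 6, 3, 2, 4, 5
d = r₁ − r₂: 0, 0, 2, 0, 0, -2
d²: 0, 0, 4, 0, 0, 4; Σd² = 8
ρ = 1 − 6·8/(6·35) = 1 − 48/210 = 0.771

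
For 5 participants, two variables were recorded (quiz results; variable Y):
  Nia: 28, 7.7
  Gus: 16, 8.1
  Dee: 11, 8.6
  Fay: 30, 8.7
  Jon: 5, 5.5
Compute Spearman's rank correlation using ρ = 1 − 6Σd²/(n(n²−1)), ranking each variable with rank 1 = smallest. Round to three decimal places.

Ranks of variable 1: 4, 3, 2, 5, 1
Ranks of variable 2: 2, 3, 4, 5, 1
d = r₁ − r₂: 2, 0, -2, 0, 0
d²: 4, 0, 4, 0, 0; Σd² = 8
ρ = 1 − 6·8/(5·24) = 1 − 48/120 = 0.600

0.600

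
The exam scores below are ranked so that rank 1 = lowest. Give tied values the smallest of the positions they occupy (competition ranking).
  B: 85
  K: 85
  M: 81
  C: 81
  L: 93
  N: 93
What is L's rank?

Sorted (ascending): 81, 81, 85, 85, 93, 93
The 2 values of 81 occupy positions 1–2 → each gets rank 1.
The 2 values of 85 occupy positions 3–4 → each gets rank 3.
The 2 values of 93 occupy positions 5–6 → each gets rank 5.
L has value 93 → rank 5.

5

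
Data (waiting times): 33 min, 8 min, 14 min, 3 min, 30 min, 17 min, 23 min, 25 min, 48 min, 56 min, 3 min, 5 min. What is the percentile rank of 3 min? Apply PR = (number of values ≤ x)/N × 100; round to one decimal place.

16.7

N = 12.
Strictly below 3: 0. Equal to 3: 2.
PR = 2/12 × 100 = 16.7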